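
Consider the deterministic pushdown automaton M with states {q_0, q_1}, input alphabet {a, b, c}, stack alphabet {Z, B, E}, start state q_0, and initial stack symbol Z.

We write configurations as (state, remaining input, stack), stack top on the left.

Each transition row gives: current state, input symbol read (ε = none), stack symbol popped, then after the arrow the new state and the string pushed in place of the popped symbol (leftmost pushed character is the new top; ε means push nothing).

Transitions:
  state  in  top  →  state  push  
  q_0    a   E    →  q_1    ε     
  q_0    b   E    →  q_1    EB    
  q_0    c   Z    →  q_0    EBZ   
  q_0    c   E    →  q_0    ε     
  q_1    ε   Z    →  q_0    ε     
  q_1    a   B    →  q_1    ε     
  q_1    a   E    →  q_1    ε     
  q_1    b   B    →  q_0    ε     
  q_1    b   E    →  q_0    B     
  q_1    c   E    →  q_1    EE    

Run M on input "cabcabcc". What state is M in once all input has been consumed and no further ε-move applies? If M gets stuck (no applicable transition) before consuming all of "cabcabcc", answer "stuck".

(q_0, cabcabcc, Z)
  read c, top Z: go to q_0, push EBZ → (q_0, abcabcc, EBZ)
  read a, top E: go to q_1, push ε → (q_1, bcabcc, BZ)
  read b, top B: go to q_0, push ε → (q_0, cabcc, Z)
  read c, top Z: go to q_0, push EBZ → (q_0, abcc, EBZ)
  read a, top E: go to q_1, push ε → (q_1, bcc, BZ)
  read b, top B: go to q_0, push ε → (q_0, cc, Z)
  read c, top Z: go to q_0, push EBZ → (q_0, c, EBZ)
  read c, top E: go to q_0, push ε → (q_0, ε, BZ)
All input consumed; M is in state q_0.

q_0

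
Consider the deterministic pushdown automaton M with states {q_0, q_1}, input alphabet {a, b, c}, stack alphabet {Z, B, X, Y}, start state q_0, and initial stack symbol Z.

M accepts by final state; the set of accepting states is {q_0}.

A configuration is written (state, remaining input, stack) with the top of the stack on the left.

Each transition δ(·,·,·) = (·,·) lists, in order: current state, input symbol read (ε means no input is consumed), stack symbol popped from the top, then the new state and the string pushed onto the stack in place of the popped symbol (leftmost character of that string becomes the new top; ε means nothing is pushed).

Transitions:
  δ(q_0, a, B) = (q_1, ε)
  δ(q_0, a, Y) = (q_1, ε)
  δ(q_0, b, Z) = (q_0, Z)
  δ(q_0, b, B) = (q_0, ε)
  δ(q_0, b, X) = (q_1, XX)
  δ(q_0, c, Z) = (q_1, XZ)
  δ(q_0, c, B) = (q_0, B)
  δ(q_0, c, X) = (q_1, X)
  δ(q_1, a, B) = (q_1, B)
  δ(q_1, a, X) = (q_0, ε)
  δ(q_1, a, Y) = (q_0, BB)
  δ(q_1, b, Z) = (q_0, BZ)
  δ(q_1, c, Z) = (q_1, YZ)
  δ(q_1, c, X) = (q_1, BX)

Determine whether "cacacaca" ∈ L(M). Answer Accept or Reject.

(q_0, cacacaca, Z) ⊢ (q_1, acacaca, XZ) ⊢ (q_0, cacaca, Z) ⊢ (q_1, acaca, XZ) ⊢ (q_0, caca, Z) ⊢ (q_1, aca, XZ) ⊢ (q_0, ca, Z) ⊢ (q_1, a, XZ) ⊢ (q_0, ε, Z)
All input consumed; state q_0 ∈ F.

Accept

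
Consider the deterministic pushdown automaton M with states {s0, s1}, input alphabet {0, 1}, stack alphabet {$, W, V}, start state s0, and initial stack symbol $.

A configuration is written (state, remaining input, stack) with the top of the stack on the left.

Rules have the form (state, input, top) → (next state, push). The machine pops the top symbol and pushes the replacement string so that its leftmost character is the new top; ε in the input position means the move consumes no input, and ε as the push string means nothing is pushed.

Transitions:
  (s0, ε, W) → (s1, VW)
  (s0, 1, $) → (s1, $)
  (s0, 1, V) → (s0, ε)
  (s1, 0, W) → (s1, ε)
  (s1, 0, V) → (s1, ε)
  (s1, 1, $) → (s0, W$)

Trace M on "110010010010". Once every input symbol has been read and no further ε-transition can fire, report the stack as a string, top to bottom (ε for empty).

W$

(s0, 110010010010, $)
  read 1, top $: go to s1, push $ → (s1, 10010010010, $)
  read 1, top $: go to s0, push W$ → (s0, 0010010010, W$)
  ε-move, top W: go to s1, push VW → (s1, 0010010010, VW$)
  read 0, top V: go to s1, push ε → (s1, 010010010, W$)
  read 0, top W: go to s1, push ε → (s1, 10010010, $)
  read 1, top $: go to s0, push W$ → (s0, 0010010, W$)
  ε-move, top W: go to s1, push VW → (s1, 0010010, VW$)
  read 0, top V: go to s1, push ε → (s1, 010010, W$)
  read 0, top W: go to s1, push ε → (s1, 10010, $)
  read 1, top $: go to s0, push W$ → (s0, 0010, W$)
  ε-move, top W: go to s1, push VW → (s1, 0010, VW$)
  read 0, top V: go to s1, push ε → (s1, 010, W$)
  read 0, top W: go to s1, push ε → (s1, 10, $)
  read 1, top $: go to s0, push W$ → (s0, 0, W$)
  ε-move, top W: go to s1, push VW → (s1, 0, VW$)
  read 0, top V: go to s1, push ε → (s1, ε, W$)
All input consumed in state s1 with stack W$.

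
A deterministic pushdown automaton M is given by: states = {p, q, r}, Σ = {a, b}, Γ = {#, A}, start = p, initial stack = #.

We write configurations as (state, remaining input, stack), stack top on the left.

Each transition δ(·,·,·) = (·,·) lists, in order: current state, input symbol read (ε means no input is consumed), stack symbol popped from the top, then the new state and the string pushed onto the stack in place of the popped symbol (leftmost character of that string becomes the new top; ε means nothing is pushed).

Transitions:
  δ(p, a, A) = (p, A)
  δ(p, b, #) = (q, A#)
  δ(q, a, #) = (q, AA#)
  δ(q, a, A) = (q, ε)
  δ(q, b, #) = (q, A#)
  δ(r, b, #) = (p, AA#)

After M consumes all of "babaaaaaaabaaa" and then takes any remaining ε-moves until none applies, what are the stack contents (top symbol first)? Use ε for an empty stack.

(p, babaaaaaaabaaa, #)
  read b, top #: go to q, push A# → (q, abaaaaaaabaaa, A#)
  read a, top A: go to q, push ε → (q, baaaaaaabaaa, #)
  read b, top #: go to q, push A# → (q, aaaaaaabaaa, A#)
  read a, top A: go to q, push ε → (q, aaaaaabaaa, #)
  read a, top #: go to q, push AA# → (q, aaaaabaaa, AA#)
  read a, top A: go to q, push ε → (q, aaaabaaa, A#)
  read a, top A: go to q, push ε → (q, aaabaaa, #)
  read a, top #: go to q, push AA# → (q, aabaaa, AA#)
  read a, top A: go to q, push ε → (q, abaaa, A#)
  read a, top A: go to q, push ε → (q, baaa, #)
  read b, top #: go to q, push A# → (q, aaa, A#)
  read a, top A: go to q, push ε → (q, aa, #)
  read a, top #: go to q, push AA# → (q, a, AA#)
  read a, top A: go to q, push ε → (q, ε, A#)
All input consumed in state q with stack A#.

A#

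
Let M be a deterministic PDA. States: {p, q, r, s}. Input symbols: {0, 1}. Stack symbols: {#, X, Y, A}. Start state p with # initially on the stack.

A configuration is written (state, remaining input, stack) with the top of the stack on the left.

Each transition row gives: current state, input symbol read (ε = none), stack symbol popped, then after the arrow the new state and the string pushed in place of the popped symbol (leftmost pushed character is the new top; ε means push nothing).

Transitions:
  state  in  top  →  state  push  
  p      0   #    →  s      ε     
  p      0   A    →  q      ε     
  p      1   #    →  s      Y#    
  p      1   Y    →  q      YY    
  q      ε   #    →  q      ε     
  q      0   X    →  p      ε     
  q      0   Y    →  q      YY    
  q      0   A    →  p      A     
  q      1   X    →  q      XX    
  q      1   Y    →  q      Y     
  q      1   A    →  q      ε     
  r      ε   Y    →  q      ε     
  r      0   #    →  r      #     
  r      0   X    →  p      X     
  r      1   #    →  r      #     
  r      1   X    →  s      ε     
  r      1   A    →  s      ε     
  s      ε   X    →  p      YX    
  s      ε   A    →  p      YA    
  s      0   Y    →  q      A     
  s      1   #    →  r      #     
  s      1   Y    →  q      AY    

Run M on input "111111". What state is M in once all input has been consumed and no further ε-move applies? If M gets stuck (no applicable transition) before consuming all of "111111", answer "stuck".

(p, 111111, #)
  read 1, top #: go to s, push Y# → (s, 11111, Y#)
  read 1, top Y: go to q, push AY → (q, 1111, AY#)
  read 1, top A: go to q, push ε → (q, 111, Y#)
  read 1, top Y: go to q, push Y → (q, 11, Y#)
  read 1, top Y: go to q, push Y → (q, 1, Y#)
  read 1, top Y: go to q, push Y → (q, ε, Y#)
All input consumed; M is in state q.

q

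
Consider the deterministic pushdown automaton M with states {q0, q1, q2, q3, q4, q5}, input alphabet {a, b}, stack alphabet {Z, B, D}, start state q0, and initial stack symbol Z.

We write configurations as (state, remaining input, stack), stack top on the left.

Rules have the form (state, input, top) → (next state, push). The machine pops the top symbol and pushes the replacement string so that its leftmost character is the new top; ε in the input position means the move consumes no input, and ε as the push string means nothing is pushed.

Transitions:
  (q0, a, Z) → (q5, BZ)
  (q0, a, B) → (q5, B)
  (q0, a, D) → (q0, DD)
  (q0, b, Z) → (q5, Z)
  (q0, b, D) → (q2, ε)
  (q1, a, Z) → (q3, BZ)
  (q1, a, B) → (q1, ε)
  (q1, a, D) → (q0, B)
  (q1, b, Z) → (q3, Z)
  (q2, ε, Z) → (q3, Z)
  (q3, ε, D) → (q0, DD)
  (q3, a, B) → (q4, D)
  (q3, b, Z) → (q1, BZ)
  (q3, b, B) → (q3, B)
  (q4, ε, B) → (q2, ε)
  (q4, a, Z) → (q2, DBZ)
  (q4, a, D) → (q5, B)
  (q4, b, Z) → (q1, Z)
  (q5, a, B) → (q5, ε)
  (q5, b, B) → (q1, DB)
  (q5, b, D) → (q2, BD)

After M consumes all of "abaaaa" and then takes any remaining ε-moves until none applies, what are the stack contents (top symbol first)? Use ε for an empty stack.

(q0, abaaaa, Z)
  read a, top Z: go to q5, push BZ → (q5, baaaa, BZ)
  read b, top B: go to q1, push DB → (q1, aaaa, DBZ)
  read a, top D: go to q0, push B → (q0, aaa, BBZ)
  read a, top B: go to q5, push B → (q5, aa, BBZ)
  read a, top B: go to q5, push ε → (q5, a, BZ)
  read a, top B: go to q5, push ε → (q5, ε, Z)
All input consumed in state q5 with stack Z.

Z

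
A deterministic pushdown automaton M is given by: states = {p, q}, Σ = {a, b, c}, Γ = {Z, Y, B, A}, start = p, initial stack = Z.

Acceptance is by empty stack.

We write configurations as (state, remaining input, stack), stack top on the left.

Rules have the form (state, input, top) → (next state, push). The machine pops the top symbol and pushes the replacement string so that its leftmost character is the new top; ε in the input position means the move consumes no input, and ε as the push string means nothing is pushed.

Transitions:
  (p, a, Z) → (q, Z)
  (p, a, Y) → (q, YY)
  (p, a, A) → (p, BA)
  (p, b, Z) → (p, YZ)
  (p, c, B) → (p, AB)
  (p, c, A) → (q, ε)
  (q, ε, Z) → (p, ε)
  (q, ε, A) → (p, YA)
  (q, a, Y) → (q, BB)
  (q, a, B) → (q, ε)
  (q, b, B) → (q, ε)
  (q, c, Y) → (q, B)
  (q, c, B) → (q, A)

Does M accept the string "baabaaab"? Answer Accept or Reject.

(p, baabaaab, Z)
  read b, top Z: go to p, push YZ → (p, aabaaab, YZ)
  read a, top Y: go to q, push YY → (q, abaaab, YYZ)
  read a, top Y: go to q, push BB → (q, baaab, BBYZ)
  read b, top B: go to q, push ε → (q, aaab, BYZ)
  read a, top B: go to q, push ε → (q, aab, YZ)
  read a, top Y: go to q, push BB → (q, ab, BBZ)
  read a, top B: go to q, push ε → (q, b, BZ)
  read b, top B: go to q, push ε → (q, ε, Z)
  ε-move, top Z: go to p, push ε → (p, ε, ε)
All input consumed and the stack is empty.

Accept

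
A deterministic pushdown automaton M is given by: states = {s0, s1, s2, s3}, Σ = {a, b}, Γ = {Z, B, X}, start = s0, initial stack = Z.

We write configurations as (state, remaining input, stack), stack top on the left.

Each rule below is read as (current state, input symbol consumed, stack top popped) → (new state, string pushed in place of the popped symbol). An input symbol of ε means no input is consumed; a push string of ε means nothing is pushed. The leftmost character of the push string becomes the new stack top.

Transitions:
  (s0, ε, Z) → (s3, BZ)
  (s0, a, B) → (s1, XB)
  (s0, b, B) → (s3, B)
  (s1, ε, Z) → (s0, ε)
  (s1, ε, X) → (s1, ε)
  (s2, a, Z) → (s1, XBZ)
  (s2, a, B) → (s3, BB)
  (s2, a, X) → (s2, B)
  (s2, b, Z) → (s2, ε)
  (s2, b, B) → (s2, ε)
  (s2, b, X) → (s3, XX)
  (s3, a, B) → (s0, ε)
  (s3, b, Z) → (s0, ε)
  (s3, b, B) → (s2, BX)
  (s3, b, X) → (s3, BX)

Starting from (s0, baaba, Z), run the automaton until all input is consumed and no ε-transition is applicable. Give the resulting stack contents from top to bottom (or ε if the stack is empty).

XZ

(s0, baaba, Z)
  ε-move, top Z: go to s3, push BZ → (s3, baaba, BZ)
  read b, top B: go to s2, push BX → (s2, aaba, BXZ)
  read a, top B: go to s3, push BB → (s3, aba, BBXZ)
  read a, top B: go to s0, push ε → (s0, ba, BXZ)
  read b, top B: go to s3, push B → (s3, a, BXZ)
  read a, top B: go to s0, push ε → (s0, ε, XZ)
All input consumed in state s0 with stack XZ.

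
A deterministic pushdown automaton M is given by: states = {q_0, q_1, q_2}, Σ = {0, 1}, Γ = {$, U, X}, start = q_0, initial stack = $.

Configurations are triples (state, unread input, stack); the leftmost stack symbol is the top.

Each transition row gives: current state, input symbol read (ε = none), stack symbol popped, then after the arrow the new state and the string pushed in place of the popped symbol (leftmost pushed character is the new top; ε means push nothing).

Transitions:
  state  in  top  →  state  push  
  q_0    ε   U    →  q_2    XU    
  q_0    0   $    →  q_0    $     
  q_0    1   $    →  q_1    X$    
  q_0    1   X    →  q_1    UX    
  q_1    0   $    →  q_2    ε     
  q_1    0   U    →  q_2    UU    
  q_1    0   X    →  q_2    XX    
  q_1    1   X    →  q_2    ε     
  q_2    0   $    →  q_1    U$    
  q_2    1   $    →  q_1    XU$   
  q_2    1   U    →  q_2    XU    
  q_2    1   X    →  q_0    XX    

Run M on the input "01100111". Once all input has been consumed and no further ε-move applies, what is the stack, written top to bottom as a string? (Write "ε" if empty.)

UXXUU$

(q_0, 01100111, $)
  read 0, top $: go to q_0, push $ → (q_0, 1100111, $)
  read 1, top $: go to q_1, push X$ → (q_1, 100111, X$)
  read 1, top X: go to q_2, push ε → (q_2, 00111, $)
  read 0, top $: go to q_1, push U$ → (q_1, 0111, U$)
  read 0, top U: go to q_2, push UU → (q_2, 111, UU$)
  read 1, top U: go to q_2, push XU → (q_2, 11, XUU$)
  read 1, top X: go to q_0, push XX → (q_0, 1, XXUU$)
  read 1, top X: go to q_1, push UX → (q_1, ε, UXXUU$)
All input consumed in state q_1 with stack UXXUU$.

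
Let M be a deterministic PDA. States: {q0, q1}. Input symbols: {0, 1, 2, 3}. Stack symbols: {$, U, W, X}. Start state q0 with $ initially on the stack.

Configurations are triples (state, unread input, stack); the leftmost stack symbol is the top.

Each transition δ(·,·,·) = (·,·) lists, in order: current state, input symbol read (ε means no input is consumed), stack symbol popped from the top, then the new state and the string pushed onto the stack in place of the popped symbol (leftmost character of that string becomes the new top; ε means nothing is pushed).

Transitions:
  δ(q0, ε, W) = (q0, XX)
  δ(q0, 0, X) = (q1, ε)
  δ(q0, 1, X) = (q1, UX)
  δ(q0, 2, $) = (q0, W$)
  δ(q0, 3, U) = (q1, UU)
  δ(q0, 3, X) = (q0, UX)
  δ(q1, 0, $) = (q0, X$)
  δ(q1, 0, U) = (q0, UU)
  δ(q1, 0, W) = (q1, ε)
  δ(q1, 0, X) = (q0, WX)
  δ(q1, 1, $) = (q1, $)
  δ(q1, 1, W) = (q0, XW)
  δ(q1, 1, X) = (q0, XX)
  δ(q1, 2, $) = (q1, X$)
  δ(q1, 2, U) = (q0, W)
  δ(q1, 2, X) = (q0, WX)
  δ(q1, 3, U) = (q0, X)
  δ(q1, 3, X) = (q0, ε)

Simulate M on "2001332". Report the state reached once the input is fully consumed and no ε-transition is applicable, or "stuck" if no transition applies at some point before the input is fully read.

stuck

(q0, 2001332, $)
  read 2, top $: go to q0, push W$ → (q0, 001332, W$)
  ε-move, top W: go to q0, push XX → (q0, 001332, XX$)
  read 0, top X: go to q1, push ε → (q1, 01332, X$)
  read 0, top X: go to q0, push WX → (q0, 1332, WX$)
  ε-move, top W: go to q0, push XX → (q0, 1332, XXX$)
  read 1, top X: go to q1, push UX → (q1, 332, UXXX$)
  read 3, top U: go to q0, push X → (q0, 32, XXXX$)
  read 3, top X: go to q0, push UX → (q0, 2, UXXXX$)
No transition for (q0, 2, top U); M blocks with input 2 remaining.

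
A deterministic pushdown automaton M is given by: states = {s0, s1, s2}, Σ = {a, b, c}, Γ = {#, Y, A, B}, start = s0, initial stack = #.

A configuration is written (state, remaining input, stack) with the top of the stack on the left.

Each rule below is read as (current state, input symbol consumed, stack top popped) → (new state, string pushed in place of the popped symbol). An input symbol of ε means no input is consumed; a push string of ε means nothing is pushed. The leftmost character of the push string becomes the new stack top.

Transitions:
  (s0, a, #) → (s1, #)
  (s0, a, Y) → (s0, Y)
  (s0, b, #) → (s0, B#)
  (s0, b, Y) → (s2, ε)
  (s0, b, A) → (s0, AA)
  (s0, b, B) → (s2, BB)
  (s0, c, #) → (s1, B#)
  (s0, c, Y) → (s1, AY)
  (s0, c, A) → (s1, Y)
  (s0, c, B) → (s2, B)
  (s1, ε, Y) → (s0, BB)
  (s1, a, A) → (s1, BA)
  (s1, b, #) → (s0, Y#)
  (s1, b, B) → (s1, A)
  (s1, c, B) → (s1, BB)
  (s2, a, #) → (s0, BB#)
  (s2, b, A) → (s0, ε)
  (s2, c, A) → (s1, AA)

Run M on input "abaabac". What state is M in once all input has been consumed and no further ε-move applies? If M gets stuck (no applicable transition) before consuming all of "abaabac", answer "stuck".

(s0, abaabac, #)
  read a, top #: go to s1, push # → (s1, baabac, #)
  read b, top #: go to s0, push Y# → (s0, aabac, Y#)
  read a, top Y: go to s0, push Y → (s0, abac, Y#)
  read a, top Y: go to s0, push Y → (s0, bac, Y#)
  read b, top Y: go to s2, push ε → (s2, ac, #)
  read a, top #: go to s0, push BB# → (s0, c, BB#)
  read c, top B: go to s2, push B → (s2, ε, BB#)
All input consumed; M is in state s2.

s2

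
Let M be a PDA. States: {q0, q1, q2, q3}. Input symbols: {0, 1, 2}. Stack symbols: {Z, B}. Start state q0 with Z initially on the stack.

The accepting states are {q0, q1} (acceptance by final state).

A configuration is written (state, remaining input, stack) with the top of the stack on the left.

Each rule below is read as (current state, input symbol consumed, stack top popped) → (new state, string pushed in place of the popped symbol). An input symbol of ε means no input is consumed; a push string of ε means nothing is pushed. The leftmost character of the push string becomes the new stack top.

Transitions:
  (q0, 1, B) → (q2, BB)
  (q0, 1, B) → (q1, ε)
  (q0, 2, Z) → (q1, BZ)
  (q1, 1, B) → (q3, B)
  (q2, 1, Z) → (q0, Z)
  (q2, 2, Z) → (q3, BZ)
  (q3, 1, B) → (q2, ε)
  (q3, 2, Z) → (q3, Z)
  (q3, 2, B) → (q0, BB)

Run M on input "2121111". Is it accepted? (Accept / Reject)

Accept

One accepting computation: (q0, 2121111, Z) ⊢ (q1, 121111, BZ) ⊢ (q3, 21111, BZ) ⊢ (q0, 1111, BBZ) ⊢ (q1, 111, BZ) ⊢ (q3, 11, BZ) ⊢ (q2, 1, Z) ⊢ (q0, ε, Z)
All input consumed and state q0 ∈ F.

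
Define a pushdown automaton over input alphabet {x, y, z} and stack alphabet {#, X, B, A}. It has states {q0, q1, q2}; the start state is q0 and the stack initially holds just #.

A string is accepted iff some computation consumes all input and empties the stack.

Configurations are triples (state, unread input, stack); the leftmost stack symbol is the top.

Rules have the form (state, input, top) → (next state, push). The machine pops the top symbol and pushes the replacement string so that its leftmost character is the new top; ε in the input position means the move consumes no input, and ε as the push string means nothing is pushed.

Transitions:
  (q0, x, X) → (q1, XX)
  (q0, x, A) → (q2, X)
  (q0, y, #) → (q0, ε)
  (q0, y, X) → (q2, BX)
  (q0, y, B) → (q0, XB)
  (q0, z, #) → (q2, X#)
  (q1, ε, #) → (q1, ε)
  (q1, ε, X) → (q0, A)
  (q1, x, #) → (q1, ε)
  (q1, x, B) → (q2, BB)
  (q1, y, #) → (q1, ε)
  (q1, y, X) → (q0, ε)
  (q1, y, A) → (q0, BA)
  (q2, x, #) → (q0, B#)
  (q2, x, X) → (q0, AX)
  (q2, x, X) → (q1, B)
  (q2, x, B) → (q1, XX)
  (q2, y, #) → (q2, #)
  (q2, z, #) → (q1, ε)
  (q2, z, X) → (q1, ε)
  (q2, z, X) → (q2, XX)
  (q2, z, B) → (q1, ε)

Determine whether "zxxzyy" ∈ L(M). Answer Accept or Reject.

One accepting computation: (q0, zxxzyy, #) ⊢ (q2, xxzyy, X#) ⊢ (q0, xzyy, AX#) ⊢ (q2, zyy, XX#) ⊢ (q1, yy, X#) ⊢ (q0, y, #) ⊢ (q0, ε, ε)
All input consumed and the stack is empty.

Accept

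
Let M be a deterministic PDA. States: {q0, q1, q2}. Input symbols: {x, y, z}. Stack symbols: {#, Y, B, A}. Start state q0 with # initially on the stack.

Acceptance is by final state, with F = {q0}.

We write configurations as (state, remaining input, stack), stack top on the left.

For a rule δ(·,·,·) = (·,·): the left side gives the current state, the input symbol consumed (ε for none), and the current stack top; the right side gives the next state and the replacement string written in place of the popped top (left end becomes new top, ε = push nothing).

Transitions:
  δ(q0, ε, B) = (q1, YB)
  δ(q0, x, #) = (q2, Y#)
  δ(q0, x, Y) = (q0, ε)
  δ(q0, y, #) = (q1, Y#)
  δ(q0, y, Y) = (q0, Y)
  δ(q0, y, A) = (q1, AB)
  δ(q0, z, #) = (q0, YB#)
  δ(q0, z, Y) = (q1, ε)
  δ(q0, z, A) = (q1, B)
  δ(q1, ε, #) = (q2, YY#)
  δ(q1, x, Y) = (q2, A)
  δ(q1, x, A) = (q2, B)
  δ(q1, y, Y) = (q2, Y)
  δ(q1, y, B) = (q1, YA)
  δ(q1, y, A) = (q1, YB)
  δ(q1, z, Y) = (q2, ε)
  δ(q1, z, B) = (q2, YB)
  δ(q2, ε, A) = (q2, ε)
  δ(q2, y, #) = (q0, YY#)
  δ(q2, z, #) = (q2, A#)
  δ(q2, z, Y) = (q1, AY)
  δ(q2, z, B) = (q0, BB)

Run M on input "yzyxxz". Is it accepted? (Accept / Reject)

Accept

(q0, yzyxxz, #)
  read y, top #: go to q1, push Y# → (q1, zyxxz, Y#)
  read z, top Y: go to q2, push ε → (q2, yxxz, #)
  read y, top #: go to q0, push YY# → (q0, xxz, YY#)
  read x, top Y: go to q0, push ε → (q0, xz, Y#)
  read x, top Y: go to q0, push ε → (q0, z, #)
  read z, top #: go to q0, push YB# → (q0, ε, YB#)
All input consumed; state q0 ∈ F.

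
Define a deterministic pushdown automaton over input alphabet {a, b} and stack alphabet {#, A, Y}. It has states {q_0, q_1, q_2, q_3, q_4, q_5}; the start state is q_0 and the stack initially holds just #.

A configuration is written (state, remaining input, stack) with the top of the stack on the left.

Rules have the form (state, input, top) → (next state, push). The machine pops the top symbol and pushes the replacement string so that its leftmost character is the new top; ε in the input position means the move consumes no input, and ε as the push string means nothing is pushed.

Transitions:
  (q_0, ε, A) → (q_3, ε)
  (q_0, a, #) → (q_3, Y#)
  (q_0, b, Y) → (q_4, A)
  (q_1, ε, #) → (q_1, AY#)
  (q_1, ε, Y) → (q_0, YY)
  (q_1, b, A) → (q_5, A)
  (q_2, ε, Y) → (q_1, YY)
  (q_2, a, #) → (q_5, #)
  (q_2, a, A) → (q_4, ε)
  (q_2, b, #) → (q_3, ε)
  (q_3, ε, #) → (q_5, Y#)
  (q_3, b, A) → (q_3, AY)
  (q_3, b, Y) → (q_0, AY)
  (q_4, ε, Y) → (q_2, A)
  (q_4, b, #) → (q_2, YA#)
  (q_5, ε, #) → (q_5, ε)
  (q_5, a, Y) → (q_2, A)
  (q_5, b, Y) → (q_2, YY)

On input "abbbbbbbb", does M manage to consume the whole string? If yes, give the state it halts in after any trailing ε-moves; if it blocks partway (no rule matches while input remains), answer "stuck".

q_3

(q_0, abbbbbbbb, #) ⊢ (q_3, bbbbbbbb, Y#) ⊢ (q_0, bbbbbbb, AY#) ⊢ (q_3, bbbbbbb, Y#) ⊢ (q_0, bbbbbb, AY#) ⊢ (q_3, bbbbbb, Y#) ⊢ (q_0, bbbbb, AY#) ⊢ (q_3, bbbbb, Y#) ⊢ (q_0, bbbb, AY#) ⊢ (q_3, bbbb, Y#) ⊢ (q_0, bbb, AY#) ⊢ (q_3, bbb, Y#) ⊢ (q_0, bb, AY#) ⊢ (q_3, bb, Y#) ⊢ (q_0, b, AY#) ⊢ (q_3, b, Y#) ⊢ (q_0, ε, AY#) ⊢ (q_3, ε, Y#)
All input consumed; M is in state q_3.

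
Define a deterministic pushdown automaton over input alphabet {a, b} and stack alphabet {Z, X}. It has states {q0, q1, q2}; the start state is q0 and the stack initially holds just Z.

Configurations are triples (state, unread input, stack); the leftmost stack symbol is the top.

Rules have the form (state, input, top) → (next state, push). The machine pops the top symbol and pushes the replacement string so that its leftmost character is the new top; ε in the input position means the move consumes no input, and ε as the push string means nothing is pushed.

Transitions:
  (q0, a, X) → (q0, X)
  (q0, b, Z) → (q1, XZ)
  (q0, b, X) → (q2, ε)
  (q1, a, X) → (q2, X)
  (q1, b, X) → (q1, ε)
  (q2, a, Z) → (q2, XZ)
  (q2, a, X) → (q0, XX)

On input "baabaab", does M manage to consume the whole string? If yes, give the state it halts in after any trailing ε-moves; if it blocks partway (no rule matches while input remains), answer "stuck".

(q0, baabaab, Z)
  read b, top Z: go to q1, push XZ → (q1, aabaab, XZ)
  read a, top X: go to q2, push X → (q2, abaab, XZ)
  read a, top X: go to q0, push XX → (q0, baab, XXZ)
  read b, top X: go to q2, push ε → (q2, aab, XZ)
  read a, top X: go to q0, push XX → (q0, ab, XXZ)
  read a, top X: go to q0, push X → (q0, b, XXZ)
  read b, top X: go to q2, push ε → (q2, ε, XZ)
All input consumed; M is in state q2.

q2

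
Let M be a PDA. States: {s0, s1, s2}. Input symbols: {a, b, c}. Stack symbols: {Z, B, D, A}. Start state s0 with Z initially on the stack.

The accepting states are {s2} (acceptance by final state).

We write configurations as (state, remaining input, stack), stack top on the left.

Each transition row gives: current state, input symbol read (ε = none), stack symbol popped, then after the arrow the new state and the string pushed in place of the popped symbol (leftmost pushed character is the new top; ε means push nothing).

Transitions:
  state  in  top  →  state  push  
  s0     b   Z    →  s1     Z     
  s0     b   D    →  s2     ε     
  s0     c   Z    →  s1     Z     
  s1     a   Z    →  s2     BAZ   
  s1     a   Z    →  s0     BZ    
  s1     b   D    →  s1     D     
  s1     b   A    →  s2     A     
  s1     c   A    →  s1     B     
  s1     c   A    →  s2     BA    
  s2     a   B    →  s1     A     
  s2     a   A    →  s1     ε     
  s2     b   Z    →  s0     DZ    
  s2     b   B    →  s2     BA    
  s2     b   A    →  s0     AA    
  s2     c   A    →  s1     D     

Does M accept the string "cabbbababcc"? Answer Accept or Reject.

No computation consumes all input and reaches a final state.

Reject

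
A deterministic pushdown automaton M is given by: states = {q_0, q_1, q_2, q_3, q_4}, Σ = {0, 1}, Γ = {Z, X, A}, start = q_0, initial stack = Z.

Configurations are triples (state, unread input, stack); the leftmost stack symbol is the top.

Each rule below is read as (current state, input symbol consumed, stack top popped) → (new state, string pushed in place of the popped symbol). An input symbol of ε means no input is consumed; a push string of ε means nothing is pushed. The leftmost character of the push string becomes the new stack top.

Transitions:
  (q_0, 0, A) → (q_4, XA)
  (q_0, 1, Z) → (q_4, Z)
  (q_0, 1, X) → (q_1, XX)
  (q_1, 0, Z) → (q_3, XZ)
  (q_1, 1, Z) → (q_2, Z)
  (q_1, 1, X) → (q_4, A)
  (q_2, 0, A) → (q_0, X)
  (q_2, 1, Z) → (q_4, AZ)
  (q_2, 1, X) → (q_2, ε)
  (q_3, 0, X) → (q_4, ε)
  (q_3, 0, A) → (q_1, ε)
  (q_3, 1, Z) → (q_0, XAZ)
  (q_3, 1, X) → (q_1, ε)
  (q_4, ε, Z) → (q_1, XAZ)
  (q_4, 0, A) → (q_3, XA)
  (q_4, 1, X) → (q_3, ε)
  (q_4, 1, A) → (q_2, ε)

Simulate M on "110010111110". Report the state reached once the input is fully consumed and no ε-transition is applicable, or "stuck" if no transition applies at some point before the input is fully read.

q_3

(q_0, 110010111110, Z)
  read 1, top Z: go to q_4, push Z → (q_4, 10010111110, Z)
  ε-move, top Z: go to q_1, push XAZ → (q_1, 10010111110, XAZ)
  read 1, top X: go to q_4, push A → (q_4, 0010111110, AAZ)
  read 0, top A: go to q_3, push XA → (q_3, 010111110, XAAZ)
  read 0, top X: go to q_4, push ε → (q_4, 10111110, AAZ)
  read 1, top A: go to q_2, push ε → (q_2, 0111110, AZ)
  read 0, top A: go to q_0, push X → (q_0, 111110, XZ)
  read 1, top X: go to q_1, push XX → (q_1, 11110, XXZ)
  read 1, top X: go to q_4, push A → (q_4, 1110, AXZ)
  read 1, top A: go to q_2, push ε → (q_2, 110, XZ)
  read 1, top X: go to q_2, push ε → (q_2, 10, Z)
  read 1, top Z: go to q_4, push AZ → (q_4, 0, AZ)
  read 0, top A: go to q_3, push XA → (q_3, ε, XAZ)
All input consumed; M is in state q_3.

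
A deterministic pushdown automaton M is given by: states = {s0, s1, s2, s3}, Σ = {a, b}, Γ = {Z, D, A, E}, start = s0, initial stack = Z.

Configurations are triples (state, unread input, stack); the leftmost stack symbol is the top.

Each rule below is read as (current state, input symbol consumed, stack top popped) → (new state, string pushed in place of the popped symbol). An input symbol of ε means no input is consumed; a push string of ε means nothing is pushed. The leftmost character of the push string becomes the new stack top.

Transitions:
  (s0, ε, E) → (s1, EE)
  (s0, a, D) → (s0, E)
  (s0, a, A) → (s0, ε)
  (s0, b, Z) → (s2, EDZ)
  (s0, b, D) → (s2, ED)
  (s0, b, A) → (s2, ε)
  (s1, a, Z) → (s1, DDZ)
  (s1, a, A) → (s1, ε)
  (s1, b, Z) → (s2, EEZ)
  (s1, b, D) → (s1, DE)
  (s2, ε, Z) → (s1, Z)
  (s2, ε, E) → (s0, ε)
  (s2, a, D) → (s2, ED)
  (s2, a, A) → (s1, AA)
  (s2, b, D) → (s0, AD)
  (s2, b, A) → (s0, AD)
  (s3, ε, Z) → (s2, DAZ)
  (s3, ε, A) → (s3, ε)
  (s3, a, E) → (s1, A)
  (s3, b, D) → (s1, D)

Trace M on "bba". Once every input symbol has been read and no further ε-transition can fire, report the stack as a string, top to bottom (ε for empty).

EEZ

(s0, bba, Z)
  read b, top Z: go to s2, push EDZ → (s2, ba, EDZ)
  ε-move, top E: go to s0, push ε → (s0, ba, DZ)
  read b, top D: go to s2, push ED → (s2, a, EDZ)
  ε-move, top E: go to s0, push ε → (s0, a, DZ)
  read a, top D: go to s0, push E → (s0, ε, EZ)
  ε-move, top E: go to s1, push EE → (s1, ε, EEZ)
All input consumed in state s1 with stack EEZ.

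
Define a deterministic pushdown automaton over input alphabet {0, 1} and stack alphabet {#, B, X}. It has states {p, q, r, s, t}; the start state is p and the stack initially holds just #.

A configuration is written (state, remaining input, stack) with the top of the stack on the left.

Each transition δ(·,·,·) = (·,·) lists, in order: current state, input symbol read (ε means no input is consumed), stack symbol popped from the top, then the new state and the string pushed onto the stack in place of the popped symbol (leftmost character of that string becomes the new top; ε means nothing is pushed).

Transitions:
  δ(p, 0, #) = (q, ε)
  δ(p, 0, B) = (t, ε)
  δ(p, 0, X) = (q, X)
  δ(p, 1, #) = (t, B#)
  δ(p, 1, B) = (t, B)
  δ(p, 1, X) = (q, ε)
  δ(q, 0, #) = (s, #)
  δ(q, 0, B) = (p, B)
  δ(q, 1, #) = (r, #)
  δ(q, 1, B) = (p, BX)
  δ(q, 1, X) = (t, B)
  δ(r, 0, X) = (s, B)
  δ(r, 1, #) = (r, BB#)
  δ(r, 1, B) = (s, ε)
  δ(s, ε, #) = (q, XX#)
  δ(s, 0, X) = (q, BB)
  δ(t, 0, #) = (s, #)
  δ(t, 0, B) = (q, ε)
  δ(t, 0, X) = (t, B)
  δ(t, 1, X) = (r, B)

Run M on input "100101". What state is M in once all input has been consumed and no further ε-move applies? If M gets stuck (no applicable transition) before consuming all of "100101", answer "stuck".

(p, 100101, #)
  read 1, top #: go to t, push B# → (t, 00101, B#)
  read 0, top B: go to q, push ε → (q, 0101, #)
  read 0, top #: go to s, push # → (s, 101, #)
  ε-move, top #: go to q, push XX# → (q, 101, XX#)
  read 1, top X: go to t, push B → (t, 01, BX#)
  read 0, top B: go to q, push ε → (q, 1, X#)
  read 1, top X: go to t, push B → (t, ε, B#)
All input consumed; M is in state t.

t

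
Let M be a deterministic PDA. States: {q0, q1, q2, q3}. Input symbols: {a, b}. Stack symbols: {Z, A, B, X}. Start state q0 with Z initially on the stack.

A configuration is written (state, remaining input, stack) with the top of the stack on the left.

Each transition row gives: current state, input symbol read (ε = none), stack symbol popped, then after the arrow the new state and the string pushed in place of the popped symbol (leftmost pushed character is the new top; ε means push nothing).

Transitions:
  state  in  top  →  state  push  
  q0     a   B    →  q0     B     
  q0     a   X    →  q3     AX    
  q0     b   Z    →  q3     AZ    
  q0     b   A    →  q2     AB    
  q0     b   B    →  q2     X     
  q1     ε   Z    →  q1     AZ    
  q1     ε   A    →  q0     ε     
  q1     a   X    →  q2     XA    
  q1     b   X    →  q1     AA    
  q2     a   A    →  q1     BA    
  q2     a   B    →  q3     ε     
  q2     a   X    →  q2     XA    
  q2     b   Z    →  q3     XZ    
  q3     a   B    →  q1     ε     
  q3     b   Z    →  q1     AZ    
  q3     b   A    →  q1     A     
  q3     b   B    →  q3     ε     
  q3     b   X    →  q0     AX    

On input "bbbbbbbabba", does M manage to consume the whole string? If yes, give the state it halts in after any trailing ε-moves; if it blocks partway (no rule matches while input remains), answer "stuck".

(q0, bbbbbbbabba, Z)
  read b, top Z: go to q3, push AZ → (q3, bbbbbbabba, AZ)
  read b, top A: go to q1, push A → (q1, bbbbbabba, AZ)
  ε-move, top A: go to q0, push ε → (q0, bbbbbabba, Z)
  read b, top Z: go to q3, push AZ → (q3, bbbbabba, AZ)
  read b, top A: go to q1, push A → (q1, bbbabba, AZ)
  ε-move, top A: go to q0, push ε → (q0, bbbabba, Z)
  read b, top Z: go to q3, push AZ → (q3, bbabba, AZ)
  read b, top A: go to q1, push A → (q1, babba, AZ)
  ε-move, top A: go to q0, push ε → (q0, babba, Z)
  read b, top Z: go to q3, push AZ → (q3, abba, AZ)
No transition for (q3, a, top A); M blocks with input abba remaining.

stuck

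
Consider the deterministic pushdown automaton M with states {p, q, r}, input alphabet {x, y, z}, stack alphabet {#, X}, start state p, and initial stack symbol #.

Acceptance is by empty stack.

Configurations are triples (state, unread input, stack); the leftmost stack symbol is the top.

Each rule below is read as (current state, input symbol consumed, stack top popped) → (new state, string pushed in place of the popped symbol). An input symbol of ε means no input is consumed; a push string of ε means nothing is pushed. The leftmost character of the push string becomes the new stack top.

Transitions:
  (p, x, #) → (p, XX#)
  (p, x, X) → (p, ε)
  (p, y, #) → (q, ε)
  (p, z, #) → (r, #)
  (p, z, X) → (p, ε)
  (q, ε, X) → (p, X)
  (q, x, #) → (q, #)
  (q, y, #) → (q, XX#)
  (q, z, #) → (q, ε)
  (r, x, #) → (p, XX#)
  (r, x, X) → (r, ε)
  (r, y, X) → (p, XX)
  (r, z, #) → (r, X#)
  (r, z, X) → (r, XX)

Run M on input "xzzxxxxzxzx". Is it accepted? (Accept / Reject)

(p, xzzxxxxzxzx, #)
  read x, top #: go to p, push XX# → (p, zzxxxxzxzx, XX#)
  read z, top X: go to p, push ε → (p, zxxxxzxzx, X#)
  read z, top X: go to p, push ε → (p, xxxxzxzx, #)
  read x, top #: go to p, push XX# → (p, xxxzxzx, XX#)
  read x, top X: go to p, push ε → (p, xxzxzx, X#)
  read x, top X: go to p, push ε → (p, xzxzx, #)
  read x, top #: go to p, push XX# → (p, zxzx, XX#)
  read z, top X: go to p, push ε → (p, xzx, X#)
  read x, top X: go to p, push ε → (p, zx, #)
  read z, top #: go to r, push # → (r, x, #)
  read x, top #: go to p, push XX# → (p, ε, XX#)
All input consumed; stack is XX#, not empty, and no further ε-move applies.

Reject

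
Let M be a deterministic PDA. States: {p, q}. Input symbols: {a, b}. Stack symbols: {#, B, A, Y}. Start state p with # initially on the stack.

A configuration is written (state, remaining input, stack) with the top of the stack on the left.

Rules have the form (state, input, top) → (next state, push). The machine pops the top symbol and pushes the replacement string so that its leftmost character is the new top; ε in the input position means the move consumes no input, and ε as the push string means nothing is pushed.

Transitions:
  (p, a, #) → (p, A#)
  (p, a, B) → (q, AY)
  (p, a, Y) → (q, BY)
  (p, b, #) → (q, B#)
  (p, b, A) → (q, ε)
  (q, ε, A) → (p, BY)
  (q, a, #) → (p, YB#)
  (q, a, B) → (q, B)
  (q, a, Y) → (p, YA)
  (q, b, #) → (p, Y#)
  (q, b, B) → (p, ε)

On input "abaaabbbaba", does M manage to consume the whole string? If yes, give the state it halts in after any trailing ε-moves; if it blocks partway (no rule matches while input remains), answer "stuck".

stuck

(p, abaaabbbaba, #) ⊢ (p, baaabbbaba, A#) ⊢ (q, aaabbbaba, #) ⊢ (p, aabbbaba, YB#) ⊢ (q, abbbaba, BYB#) ⊢ (q, bbbaba, BYB#) ⊢ (p, bbaba, YB#)
No transition for (p, b, top Y); M blocks with input bbaba remaining.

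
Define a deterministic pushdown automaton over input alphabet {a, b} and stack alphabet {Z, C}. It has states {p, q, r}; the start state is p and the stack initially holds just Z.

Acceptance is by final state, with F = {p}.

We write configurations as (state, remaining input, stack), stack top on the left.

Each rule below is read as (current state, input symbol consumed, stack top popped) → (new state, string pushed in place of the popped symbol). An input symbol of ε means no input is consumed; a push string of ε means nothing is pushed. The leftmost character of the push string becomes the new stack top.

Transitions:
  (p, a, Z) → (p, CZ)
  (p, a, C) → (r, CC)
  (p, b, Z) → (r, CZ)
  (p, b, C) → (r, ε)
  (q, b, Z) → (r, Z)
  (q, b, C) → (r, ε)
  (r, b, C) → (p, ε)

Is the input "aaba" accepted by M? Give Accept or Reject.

Reject

(p, aaba, Z) ⊢ (p, aba, CZ) ⊢ (r, ba, CCZ) ⊢ (p, a, CZ) ⊢ (r, ε, CCZ)
All input consumed; state r ∉ F and no further ε-move applies.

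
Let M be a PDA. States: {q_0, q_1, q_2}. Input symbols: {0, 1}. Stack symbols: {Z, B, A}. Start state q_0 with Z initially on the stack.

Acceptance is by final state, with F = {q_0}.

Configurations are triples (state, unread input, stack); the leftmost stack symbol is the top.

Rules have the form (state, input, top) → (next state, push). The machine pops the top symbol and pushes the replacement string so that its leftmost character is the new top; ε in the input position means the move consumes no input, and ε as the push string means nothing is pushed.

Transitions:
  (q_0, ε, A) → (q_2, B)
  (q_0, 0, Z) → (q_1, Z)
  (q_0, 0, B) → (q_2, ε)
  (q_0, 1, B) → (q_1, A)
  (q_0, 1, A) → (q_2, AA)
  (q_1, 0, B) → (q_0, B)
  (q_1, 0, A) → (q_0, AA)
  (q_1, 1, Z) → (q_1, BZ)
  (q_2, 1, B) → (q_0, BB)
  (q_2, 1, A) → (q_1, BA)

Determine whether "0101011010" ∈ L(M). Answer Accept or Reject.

Accept

One accepting computation: (q_0, 0101011010, Z) ⊢ (q_1, 101011010, Z) ⊢ (q_1, 01011010, BZ) ⊢ (q_0, 1011010, BZ) ⊢ (q_1, 011010, AZ) ⊢ (q_0, 11010, AAZ) ⊢ (q_2, 1010, AAAZ) ⊢ (q_1, 010, BAAAZ) ⊢ (q_0, 10, BAAAZ) ⊢ (q_1, 0, AAAAZ) ⊢ (q_0, ε, AAAAAZ)
All input consumed and state q_0 ∈ F.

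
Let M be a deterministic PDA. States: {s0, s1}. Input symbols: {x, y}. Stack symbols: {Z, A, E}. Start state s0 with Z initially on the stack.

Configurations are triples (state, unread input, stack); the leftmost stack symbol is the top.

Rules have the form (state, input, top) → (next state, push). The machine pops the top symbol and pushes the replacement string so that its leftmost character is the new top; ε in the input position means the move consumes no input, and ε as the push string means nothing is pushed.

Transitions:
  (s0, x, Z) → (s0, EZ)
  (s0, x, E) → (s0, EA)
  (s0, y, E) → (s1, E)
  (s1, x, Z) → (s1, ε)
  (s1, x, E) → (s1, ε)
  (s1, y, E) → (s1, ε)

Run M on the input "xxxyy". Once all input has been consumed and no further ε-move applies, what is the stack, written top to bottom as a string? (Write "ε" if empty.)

(s0, xxxyy, Z) ⊢ (s0, xxyy, EZ) ⊢ (s0, xyy, EAZ) ⊢ (s0, yy, EAAZ) ⊢ (s1, y, EAAZ) ⊢ (s1, ε, AAZ)
All input consumed in state s1 with stack AAZ.

AAZ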